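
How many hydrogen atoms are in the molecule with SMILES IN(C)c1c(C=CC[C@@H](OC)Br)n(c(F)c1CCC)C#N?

Hydrogens are implicit in SMILES; fill each atom to its normal valence:
  4 × C (aromatic): no H
  3 × C: 3 H each → 9
  3 × C: 2 H each → 6
  3 × C: 1 H each → 3
  2 × N: no H
  1 × Br: no H
  1 × C: no H
  1 × F: no H
  1 × I: no H
  1 × N (aromatic): no H
  1 × O: no H
  Total hydrogens = 18.

18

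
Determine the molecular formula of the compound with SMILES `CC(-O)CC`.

C4H10O

Heavy atoms from the SMILES: 4 C, 1 O.
Implicit hydrogens by atom environment:
  2 × C: 3 H each → 6
  1 × C: 2 H
  1 × C: 1 H
  1 × O: 1 H
  Total hydrogens = 10.
Molecular formula: C4H10O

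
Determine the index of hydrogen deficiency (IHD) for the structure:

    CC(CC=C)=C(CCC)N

2

Molecular formula from the SMILES: C9H17N.
DoU = (2C + 2 + N − H − X)/2 = (2·9 + 2 + 1 − 17 − 0)/2 = 4/2 = 2.
(Structurally: 0 ring(s) + 2 π bond(s) = 2.)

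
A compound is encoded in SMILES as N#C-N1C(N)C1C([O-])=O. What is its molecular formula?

Heavy atoms from the SMILES: 4 C, 3 N, 2 O.
Implicit hydrogens by atom environment:
  2 × C: 1 H each → 2
  2 × C: no H
  2 × N: no H
  1 × N: 2 H
  1 × O: no H
  1 × O (charge -1): no H
  Total hydrogens = 4.
Net charge -1.
Molecular formula: C4H4N3O2-

C4H4N3O2-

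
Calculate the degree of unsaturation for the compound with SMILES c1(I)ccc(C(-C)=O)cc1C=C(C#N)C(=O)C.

Molecular formula from the SMILES: C13H10INO2.
DoU = (2C + 2 + N − H − X)/2 = (2·13 + 2 + 1 − 10 − 1)/2 = 18/2 = 9.
(Structurally: 1 ring(s) + 8 π bond(s) = 9.)

9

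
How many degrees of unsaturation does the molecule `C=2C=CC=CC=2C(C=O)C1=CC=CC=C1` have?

9

Molecular formula from the SMILES: C14H12O.
DoU = (2C + 2 + N − H − X)/2 = (2·14 + 2 + 0 − 12 − 0)/2 = 18/2 = 9.
(Structurally: 2 ring(s) + 7 π bond(s) = 9.)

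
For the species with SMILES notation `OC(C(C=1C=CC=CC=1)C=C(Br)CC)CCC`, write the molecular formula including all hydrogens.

Heavy atoms from the SMILES: 1 Br, 15 C, 1 O.
Implicit hydrogens by atom environment:
  5 × C (aromatic): 1 H each → 5
  3 × C: 2 H each → 6
  3 × C: 1 H each → 3
  2 × C: 3 H each → 6
  1 × Br: no H
  1 × C: no H
  1 × C (aromatic): no H
  1 × O: 1 H
  Total hydrogens = 21.
Molecular formula: C15H21BrO

C15H21BrO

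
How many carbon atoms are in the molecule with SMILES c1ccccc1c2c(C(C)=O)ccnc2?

13

The symbol for carbon appears 13 times in the SMILES. Lowercase c denotes aromatic carbon and counts toward C.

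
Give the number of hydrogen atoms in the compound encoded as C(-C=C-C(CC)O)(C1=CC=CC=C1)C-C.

Hydrogens are implicit in SMILES; fill each atom to its normal valence:
  5 × C (aromatic): 1 H each → 5
  4 × C: 1 H each → 4
  2 × C: 3 H each → 6
  2 × C: 2 H each → 4
  1 × C (aromatic): no H
  1 × O: 1 H
  Total hydrogens = 20.

20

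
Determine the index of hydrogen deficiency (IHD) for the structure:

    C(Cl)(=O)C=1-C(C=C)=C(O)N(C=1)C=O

6

Molecular formula from the SMILES: C8H6ClNO3.
DoU = (2C + 2 + N − H − X)/2 = (2·8 + 2 + 1 − 6 − 1)/2 = 12/2 = 6.
(Structurally: 1 ring(s) + 5 π bond(s) = 6.)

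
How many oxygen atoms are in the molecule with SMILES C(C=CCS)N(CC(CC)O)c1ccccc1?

The symbol for oxygen appears 1 time in the SMILES.

1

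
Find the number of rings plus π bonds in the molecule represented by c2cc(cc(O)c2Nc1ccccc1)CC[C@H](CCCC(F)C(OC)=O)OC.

9

Molecular formula from the SMILES: C22H28FNO4.
DoU = (2C + 2 + N − H − X)/2 = (2·22 + 2 + 1 − 28 − 1)/2 = 18/2 = 9.
(Structurally: 2 ring(s) + 7 π bond(s) = 9.)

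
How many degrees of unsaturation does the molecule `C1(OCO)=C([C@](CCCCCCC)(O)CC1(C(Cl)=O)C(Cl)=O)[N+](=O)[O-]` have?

Molecular formula from the SMILES: C15H21Cl2NO7.
DoU = (2C + 2 + N − H − X)/2 = (2·15 + 2 + 1 − 21 − 2)/2 = 10/2 = 5.
(Structurally: 1 ring(s) + 4 π bond(s) = 5.)

5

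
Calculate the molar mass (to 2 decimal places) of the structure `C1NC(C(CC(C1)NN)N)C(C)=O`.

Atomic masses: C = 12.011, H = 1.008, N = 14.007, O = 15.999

Molecular formula: C8H18N4O.
M = 8×12.011 + 18×1.008 + 4×14.007 + 1×15.999 = 186.26 g/mol.

186.26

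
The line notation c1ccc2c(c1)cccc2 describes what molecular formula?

Heavy atoms from the SMILES: 10 C.
Implicit hydrogens by atom environment:
  8 × C (aromatic): 1 H each → 8
  2 × C (aromatic): no H
  Total hydrogens = 8.
Molecular formula: C10H8

C10H8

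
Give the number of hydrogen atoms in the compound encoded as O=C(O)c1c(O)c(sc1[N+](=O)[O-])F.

2

Hydrogens are implicit in SMILES; fill each atom to its normal valence:
  4 × C (aromatic): no H
  2 × O: 1 H each → 2
  2 × O: no H
  1 × C: no H
  1 × F: no H
  1 × N (charge +1): no H
  1 × O (charge -1): no H
  1 × S (aromatic): no H
  Total hydrogens = 2.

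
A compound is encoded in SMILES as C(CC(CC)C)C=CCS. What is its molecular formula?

Heavy atoms from the SMILES: 9 C, 1 S.
Implicit hydrogens by atom environment:
  4 × C: 2 H each → 8
  3 × C: 1 H each → 3
  2 × C: 3 H each → 6
  1 × S: 1 H
  Total hydrogens = 18.
Molecular formula: C9H18S

C9H18S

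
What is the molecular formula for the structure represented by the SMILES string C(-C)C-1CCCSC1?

C7H14S

Heavy atoms from the SMILES: 7 C, 1 S.
Implicit hydrogens by atom environment:
  5 × C: 2 H each → 10
  1 × C: 3 H
  1 × C: 1 H
  1 × S: no H
  Total hydrogens = 14.
Molecular formula: C7H14S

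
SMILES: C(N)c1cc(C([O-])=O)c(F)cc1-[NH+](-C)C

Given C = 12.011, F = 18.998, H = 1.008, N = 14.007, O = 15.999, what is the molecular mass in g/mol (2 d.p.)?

212.22

Molecular formula: C10H13FN2O2.
M = 10×12.011 + 1×18.998 + 13×1.008 + 2×14.007 + 2×15.999 = 212.22 g/mol.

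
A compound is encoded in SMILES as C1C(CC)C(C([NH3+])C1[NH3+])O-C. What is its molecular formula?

[C8H20N2O]2+

Heavy atoms from the SMILES: 8 C, 2 N, 1 O.
Implicit hydrogens by atom environment:
  4 × C: 1 H each → 4
  2 × C: 3 H each → 6
  2 × C: 2 H each → 4
  2 × N (charge +1): 3 H each → 6
  1 × O: no H
  Total hydrogens = 20.
Net charge +2.
Molecular formula: [C8H20N2O]2+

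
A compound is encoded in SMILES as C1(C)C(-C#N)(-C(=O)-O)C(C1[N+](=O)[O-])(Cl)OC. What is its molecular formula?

Heavy atoms from the SMILES: 8 C, 1 Cl, 2 N, 5 O.
Implicit hydrogens by atom environment:
  4 × C: no H
  3 × O: no H
  2 × C: 3 H each → 6
  2 × C: 1 H each → 2
  1 × Cl: no H
  1 × N (charge +1): no H
  1 × N: no H
  1 × O: 1 H
  1 × O (charge -1): no H
  Total hydrogens = 9.
Molecular formula: C8H9ClN2O5

C8H9ClN2O5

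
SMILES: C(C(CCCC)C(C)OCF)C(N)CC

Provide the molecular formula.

Heavy atoms from the SMILES: 12 C, 1 F, 1 N, 1 O.
Implicit hydrogens by atom environment:
  6 × C: 2 H each → 12
  3 × C: 3 H each → 9
  3 × C: 1 H each → 3
  1 × F: no H
  1 × N: 2 H
  1 × O: no H
  Total hydrogens = 26.
Molecular formula: C12H26FNO

C12H26FNO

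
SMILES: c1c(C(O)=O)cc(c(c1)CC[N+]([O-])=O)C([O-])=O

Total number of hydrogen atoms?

Hydrogens are implicit in SMILES; fill each atom to its normal valence:
  3 × C (aromatic): 1 H each → 3
  3 × C (aromatic): no H
  3 × O: no H
  2 × C: 2 H each → 4
  2 × C: no H
  2 × O (charge -1): no H
  1 × N (charge +1): no H
  1 × O: 1 H
  Total hydrogens = 8.

8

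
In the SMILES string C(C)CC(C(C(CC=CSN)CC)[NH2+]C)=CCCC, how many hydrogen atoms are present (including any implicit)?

Hydrogens are implicit in SMILES; fill each atom to its normal valence:
  6 × C: 2 H each → 12
  5 × C: 1 H each → 5
  4 × C: 3 H each → 12
  1 × C: no H
  1 × N: 2 H
  1 × N (charge +1): 2 H
  1 × S: no H
  Total hydrogens = 33.

33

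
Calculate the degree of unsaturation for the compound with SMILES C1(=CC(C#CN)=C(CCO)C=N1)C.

Molecular formula from the SMILES: C10H12N2O.
DoU = (2C + 2 + N − H − X)/2 = (2·10 + 2 + 2 − 12 − 0)/2 = 12/2 = 6.
(Structurally: 1 ring(s) + 5 π bond(s) = 6.)

6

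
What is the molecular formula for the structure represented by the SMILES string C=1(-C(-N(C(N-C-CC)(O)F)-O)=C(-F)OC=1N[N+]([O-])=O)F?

C8H11F3N4O5

Heavy atoms from the SMILES: 8 C, 3 F, 4 N, 5 O.
Implicit hydrogens by atom environment:
  4 × C (aromatic): no H
  3 × F: no H
  2 × C: 2 H each → 4
  2 × N: 1 H each → 2
  2 × O: 1 H each → 2
  1 × C: 3 H
  1 × C: no H
  1 × N: no H
  1 × N (charge +1): no H
  1 × O (aromatic): no H
  1 × O: no H
  1 × O (charge -1): no H
  Total hydrogens = 11.
Molecular formula: C8H11F3N4O5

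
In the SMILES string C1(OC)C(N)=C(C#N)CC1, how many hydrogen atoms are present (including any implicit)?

10

Hydrogens are implicit in SMILES; fill each atom to its normal valence:
  3 × C: no H
  2 × C: 2 H each → 4
  1 × C: 3 H
  1 × C: 1 H
  1 × N: 2 H
  1 × N: no H
  1 × O: no H
  Total hydrogens = 10.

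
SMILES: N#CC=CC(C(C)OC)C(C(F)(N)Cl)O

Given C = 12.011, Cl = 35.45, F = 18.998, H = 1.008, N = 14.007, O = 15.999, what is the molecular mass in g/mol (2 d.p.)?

236.67

Molecular formula: C9H14ClFN2O2.
M = 9×12.011 + 1×35.45 + 1×18.998 + 14×1.008 + 2×14.007 + 2×15.999 = 236.67 g/mol.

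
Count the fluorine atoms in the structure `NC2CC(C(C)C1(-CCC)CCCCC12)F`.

The symbol for fluorine appears 1 time in the SMILES.

1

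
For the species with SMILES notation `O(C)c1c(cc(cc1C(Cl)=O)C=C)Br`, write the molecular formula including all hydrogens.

C10H8BrClO2

Heavy atoms from the SMILES: 1 Br, 10 C, 1 Cl, 2 O.
Implicit hydrogens by atom environment:
  4 × C (aromatic): no H
  2 × C (aromatic): 1 H each → 2
  2 × O: no H
  1 × Br: no H
  1 × C: 3 H
  1 × C: 2 H
  1 × C: 1 H
  1 × C: no H
  1 × Cl: no H
  Total hydrogens = 8.
Molecular formula: C10H8BrClO2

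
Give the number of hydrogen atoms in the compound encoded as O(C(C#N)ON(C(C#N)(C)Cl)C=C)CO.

Hydrogens are implicit in SMILES; fill each atom to its normal valence:
  3 × C: no H
  3 × N: no H
  2 × C: 2 H each → 4
  2 × C: 1 H each → 2
  2 × O: no H
  1 × C: 3 H
  1 × Cl: no H
  1 × O: 1 H
  Total hydrogens = 10.

10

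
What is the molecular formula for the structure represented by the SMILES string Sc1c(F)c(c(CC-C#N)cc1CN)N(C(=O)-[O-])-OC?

C12H13FN3O3S-

Heavy atoms from the SMILES: 12 C, 1 F, 3 N, 3 O, 1 S.
Implicit hydrogens by atom environment:
  5 × C (aromatic): no H
  3 × C: 2 H each → 6
  2 × C: no H
  2 × N: no H
  2 × O: no H
  1 × C: 3 H
  1 × C (aromatic): 1 H
  1 × F: no H
  1 × N: 2 H
  1 × O (charge -1): no H
  1 × S: 1 H
  Total hydrogens = 13.
Net charge -1.
Molecular formula: C12H13FN3O3S-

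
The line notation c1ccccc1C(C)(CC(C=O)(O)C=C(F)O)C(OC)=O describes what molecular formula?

Heavy atoms from the SMILES: 15 C, 1 F, 5 O.
Implicit hydrogens by atom environment:
  5 × C (aromatic): 1 H each → 5
  4 × C: no H
  3 × O: no H
  2 × C: 3 H each → 6
  2 × C: 1 H each → 2
  2 × O: 1 H each → 2
  1 × C: 2 H
  1 × C (aromatic): no H
  1 × F: no H
  Total hydrogens = 17.
Molecular formula: C15H17FO5

C15H17FO5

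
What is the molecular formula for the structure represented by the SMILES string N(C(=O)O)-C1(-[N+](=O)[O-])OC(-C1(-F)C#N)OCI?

C6H5FIN3O6

Heavy atoms from the SMILES: 6 C, 1 F, 1 I, 3 N, 6 O.
Implicit hydrogens by atom environment:
  4 × C: no H
  4 × O: no H
  1 × C: 2 H
  1 × C: 1 H
  1 × F: no H
  1 × I: no H
  1 × N: 1 H
  1 × N (charge +1): no H
  1 × N: no H
  1 × O: 1 H
  1 × O (charge -1): no H
  Total hydrogens = 5.
Molecular formula: C6H5FIN3O6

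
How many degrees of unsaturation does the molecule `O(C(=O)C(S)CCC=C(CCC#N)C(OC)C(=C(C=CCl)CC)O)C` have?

Molecular formula from the SMILES: C18H26ClNO4S.
DoU = (2C + 2 + N − H − X)/2 = (2·18 + 2 + 1 − 26 − 1)/2 = 12/2 = 6.
(Structurally: 0 ring(s) + 6 π bond(s) = 6.)

6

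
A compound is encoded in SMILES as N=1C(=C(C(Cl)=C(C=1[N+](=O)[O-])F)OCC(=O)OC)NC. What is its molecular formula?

C9H9ClFN3O5

Heavy atoms from the SMILES: 9 C, 1 Cl, 1 F, 3 N, 5 O.
Implicit hydrogens by atom environment:
  5 × C (aromatic): no H
  4 × O: no H
  2 × C: 3 H each → 6
  1 × C: 2 H
  1 × C: no H
  1 × Cl: no H
  1 × F: no H
  1 × N: 1 H
  1 × N (aromatic): no H
  1 × N (charge +1): no H
  1 × O (charge -1): no H
  Total hydrogens = 9.
Molecular formula: C9H9ClFN3O5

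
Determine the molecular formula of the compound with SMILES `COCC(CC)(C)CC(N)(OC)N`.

C9H22N2O2

Heavy atoms from the SMILES: 9 C, 2 N, 2 O.
Implicit hydrogens by atom environment:
  4 × C: 3 H each → 12
  3 × C: 2 H each → 6
  2 × C: no H
  2 × N: 2 H each → 4
  2 × O: no H
  Total hydrogens = 22.
Molecular formula: C9H22N2O2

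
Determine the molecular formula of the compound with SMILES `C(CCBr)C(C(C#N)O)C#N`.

Heavy atoms from the SMILES: 1 Br, 7 C, 2 N, 1 O.
Implicit hydrogens by atom environment:
  3 × C: 2 H each → 6
  2 × C: 1 H each → 2
  2 × C: no H
  2 × N: no H
  1 × Br: no H
  1 × O: 1 H
  Total hydrogens = 9.
Molecular formula: C7H9BrN2O

C7H9BrN2O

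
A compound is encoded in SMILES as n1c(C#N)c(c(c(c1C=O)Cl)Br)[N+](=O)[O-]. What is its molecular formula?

Heavy atoms from the SMILES: 1 Br, 7 C, 1 Cl, 3 N, 3 O.
Implicit hydrogens by atom environment:
  5 × C (aromatic): no H
  2 × O: no H
  1 × Br: no H
  1 × C: 1 H
  1 × C: no H
  1 × Cl: no H
  1 × N (aromatic): no H
  1 × N (charge +1): no H
  1 × N: no H
  1 × O (charge -1): no H
  Total hydrogens = 1.
Molecular formula: C7HBrClN3O3

C7HBrClN3O3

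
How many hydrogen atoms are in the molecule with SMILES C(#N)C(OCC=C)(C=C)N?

Hydrogens are implicit in SMILES; fill each atom to its normal valence:
  3 × C: 2 H each → 6
  2 × C: 1 H each → 2
  2 × C: no H
  1 × N: 2 H
  1 × N: no H
  1 × O: no H
  Total hydrogens = 10.

10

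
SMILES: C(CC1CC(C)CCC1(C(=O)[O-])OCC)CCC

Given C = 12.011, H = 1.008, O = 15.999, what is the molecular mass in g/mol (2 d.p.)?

255.38

Molecular formula: C15H27O3-.
M = 15×12.011 + 27×1.008 + 3×15.999 = 255.38 g/mol.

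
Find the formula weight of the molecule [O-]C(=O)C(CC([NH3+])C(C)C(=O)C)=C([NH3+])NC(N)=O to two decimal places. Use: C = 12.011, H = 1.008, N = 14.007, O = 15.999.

259.29

Molecular formula: C10H19N4O4+.
M = 10×12.011 + 19×1.008 + 4×14.007 + 4×15.999 = 259.29 g/mol.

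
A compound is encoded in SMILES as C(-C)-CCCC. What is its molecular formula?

C6H14

Heavy atoms from the SMILES: 6 C.
Implicit hydrogens by atom environment:
  4 × C: 2 H each → 8
  2 × C: 3 H each → 6
  Total hydrogens = 14.
Molecular formula: C6H14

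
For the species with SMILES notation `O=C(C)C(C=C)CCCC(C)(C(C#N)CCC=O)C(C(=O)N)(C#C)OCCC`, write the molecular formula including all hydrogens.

Heavy atoms from the SMILES: 22 C, 2 N, 4 O.
Implicit hydrogens by atom environment:
  8 × C: 2 H each → 16
  6 × C: no H
  5 × C: 1 H each → 5
  4 × O: no H
  3 × C: 3 H each → 9
  1 × N: 2 H
  1 × N: no H
  Total hydrogens = 32.
Molecular formula: C22H32N2O4

C22H32N2O4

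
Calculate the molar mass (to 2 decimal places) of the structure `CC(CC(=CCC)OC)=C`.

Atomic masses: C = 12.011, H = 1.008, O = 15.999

140.23

Molecular formula: C9H16O.
M = 9×12.011 + 16×1.008 + 1×15.999 = 140.23 g/mol.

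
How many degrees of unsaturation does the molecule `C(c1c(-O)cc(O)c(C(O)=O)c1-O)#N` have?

7

Molecular formula from the SMILES: C8H5NO5.
DoU = (2C + 2 + N − H − X)/2 = (2·8 + 2 + 1 − 5 − 0)/2 = 14/2 = 7.
(Structurally: 1 ring(s) + 6 π bond(s) = 7.)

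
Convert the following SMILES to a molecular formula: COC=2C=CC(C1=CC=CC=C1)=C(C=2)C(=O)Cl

Heavy atoms from the SMILES: 14 C, 1 Cl, 2 O.
Implicit hydrogens by atom environment:
  8 × C (aromatic): 1 H each → 8
  4 × C (aromatic): no H
  2 × O: no H
  1 × C: 3 H
  1 × C: no H
  1 × Cl: no H
  Total hydrogens = 11.
Molecular formula: C14H11ClO2

C14H11ClO2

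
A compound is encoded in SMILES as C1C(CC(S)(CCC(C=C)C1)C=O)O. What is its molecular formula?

Heavy atoms from the SMILES: 11 C, 2 O, 1 S.
Implicit hydrogens by atom environment:
  6 × C: 2 H each → 12
  4 × C: 1 H each → 4
  1 × C: no H
  1 × O: 1 H
  1 × O: no H
  1 × S: 1 H
  Total hydrogens = 18.
Molecular formula: C11H18O2S

C11H18O2S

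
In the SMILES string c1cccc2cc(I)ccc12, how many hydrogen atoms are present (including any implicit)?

Hydrogens are implicit in SMILES; fill each atom to its normal valence:
  7 × C (aromatic): 1 H each → 7
  3 × C (aromatic): no H
  1 × I: no H
  Total hydrogens = 7.

7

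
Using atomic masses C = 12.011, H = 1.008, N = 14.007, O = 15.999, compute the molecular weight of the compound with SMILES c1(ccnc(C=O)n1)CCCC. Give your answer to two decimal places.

Molecular formula: C9H12N2O.
M = 9×12.011 + 12×1.008 + 2×14.007 + 1×15.999 = 164.21 g/mol.

164.21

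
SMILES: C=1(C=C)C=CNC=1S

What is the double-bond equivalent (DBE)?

Molecular formula from the SMILES: C6H7NS.
DoU = (2C + 2 + N − H − X)/2 = (2·6 + 2 + 1 − 7 − 0)/2 = 8/2 = 4.
(Structurally: 1 ring(s) + 3 π bond(s) = 4.)

4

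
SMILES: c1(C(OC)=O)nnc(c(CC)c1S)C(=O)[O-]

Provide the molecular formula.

Heavy atoms from the SMILES: 9 C, 2 N, 4 O, 1 S.
Implicit hydrogens by atom environment:
  4 × C (aromatic): no H
  3 × O: no H
  2 × C: 3 H each → 6
  2 × C: no H
  2 × N (aromatic): no H
  1 × C: 2 H
  1 × O (charge -1): no H
  1 × S: 1 H
  Total hydrogens = 9.
Net charge -1.
Molecular formula: C9H9N2O4S-

C9H9N2O4S-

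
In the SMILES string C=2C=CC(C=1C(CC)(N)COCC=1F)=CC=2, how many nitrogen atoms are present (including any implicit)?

1

The symbol for nitrogen appears 1 time in the SMILES.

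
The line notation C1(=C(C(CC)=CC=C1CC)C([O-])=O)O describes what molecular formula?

C11H13O3-

Heavy atoms from the SMILES: 11 C, 3 O.
Implicit hydrogens by atom environment:
  4 × C (aromatic): no H
  2 × C: 3 H each → 6
  2 × C: 2 H each → 4
  2 × C (aromatic): 1 H each → 2
  1 × C: no H
  1 × O: 1 H
  1 × O: no H
  1 × O (charge -1): no H
  Total hydrogens = 13.
Net charge -1.
Molecular formula: C11H13O3-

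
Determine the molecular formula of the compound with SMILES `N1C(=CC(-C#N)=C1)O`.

Heavy atoms from the SMILES: 5 C, 2 N, 1 O.
Implicit hydrogens by atom environment:
  2 × C (aromatic): 1 H each → 2
  2 × C (aromatic): no H
  1 × C: no H
  1 × N (aromatic): 1 H
  1 × N: no H
  1 × O: 1 H
  Total hydrogens = 4.
Molecular formula: C5H4N2O

C5H4N2O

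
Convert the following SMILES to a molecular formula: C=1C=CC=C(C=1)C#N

Heavy atoms from the SMILES: 7 C, 1 N.
Implicit hydrogens by atom environment:
  5 × C (aromatic): 1 H each → 5
  1 × C (aromatic): no H
  1 × C: no H
  1 × N: no H
  Total hydrogens = 5.
Molecular formula: C7H5N

C7H5N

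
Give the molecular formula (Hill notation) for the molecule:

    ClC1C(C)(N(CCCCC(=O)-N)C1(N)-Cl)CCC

Heavy atoms from the SMILES: 12 C, 2 Cl, 3 N, 1 O.
Implicit hydrogens by atom environment:
  6 × C: 2 H each → 12
  3 × C: no H
  2 × C: 3 H each → 6
  2 × Cl: no H
  2 × N: 2 H each → 4
  1 × C: 1 H
  1 × N: no H
  1 × O: no H
  Total hydrogens = 23.
Molecular formula: C12H23Cl2N3O

C12H23Cl2N3O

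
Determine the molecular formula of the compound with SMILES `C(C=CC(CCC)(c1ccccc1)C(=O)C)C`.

Heavy atoms from the SMILES: 16 C, 1 O.
Implicit hydrogens by atom environment:
  5 × C (aromatic): 1 H each → 5
  3 × C: 3 H each → 9
  3 × C: 2 H each → 6
  2 × C: 1 H each → 2
  2 × C: no H
  1 × C (aromatic): no H
  1 × O: no H
  Total hydrogens = 22.
Molecular formula: C16H22O

C16H22O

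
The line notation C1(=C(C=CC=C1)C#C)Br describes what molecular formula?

Heavy atoms from the SMILES: 1 Br, 8 C.
Implicit hydrogens by atom environment:
  4 × C (aromatic): 1 H each → 4
  2 × C (aromatic): no H
  1 × Br: no H
  1 × C: 1 H
  1 × C: no H
  Total hydrogens = 5.
Molecular formula: C8H5Br

C8H5Br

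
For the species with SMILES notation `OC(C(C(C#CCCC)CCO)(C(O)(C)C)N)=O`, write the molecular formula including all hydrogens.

Heavy atoms from the SMILES: 13 C, 1 N, 4 O.
Implicit hydrogens by atom environment:
  5 × C: no H
  4 × C: 2 H each → 8
  3 × C: 3 H each → 9
  3 × O: 1 H each → 3
  1 × C: 1 H
  1 × N: 2 H
  1 × O: no H
  Total hydrogens = 23.
Molecular formula: C13H23NO4

C13H23NO4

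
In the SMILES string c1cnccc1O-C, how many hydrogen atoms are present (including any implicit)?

7

Hydrogens are implicit in SMILES; fill each atom to its normal valence:
  4 × C (aromatic): 1 H each → 4
  1 × C: 3 H
  1 × C (aromatic): no H
  1 × N (aromatic): no H
  1 × O: no H
  Total hydrogens = 7.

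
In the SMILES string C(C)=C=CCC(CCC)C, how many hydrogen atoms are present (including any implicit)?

18

Hydrogens are implicit in SMILES; fill each atom to its normal valence:
  3 × C: 3 H each → 9
  3 × C: 2 H each → 6
  3 × C: 1 H each → 3
  1 × C: no H
  Total hydrogens = 18.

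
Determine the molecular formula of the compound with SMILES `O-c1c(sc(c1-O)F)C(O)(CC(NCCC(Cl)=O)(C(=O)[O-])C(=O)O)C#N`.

C13H11ClFN2O8S-

Heavy atoms from the SMILES: 13 C, 1 Cl, 1 F, 2 N, 8 O, 1 S.
Implicit hydrogens by atom environment:
  6 × C: no H
  4 × C (aromatic): no H
  4 × O: 1 H each → 4
  3 × C: 2 H each → 6
  3 × O: no H
  1 × Cl: no H
  1 × F: no H
  1 × N: 1 H
  1 × N: no H
  1 × O (charge -1): no H
  1 × S (aromatic): no H
  Total hydrogens = 11.
Net charge -1.
Molecular formula: C13H11ClFN2O8S-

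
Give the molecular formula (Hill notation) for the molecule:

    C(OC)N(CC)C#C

C6H11NO

Heavy atoms from the SMILES: 6 C, 1 N, 1 O.
Implicit hydrogens by atom environment:
  2 × C: 3 H each → 6
  2 × C: 2 H each → 4
  1 × C: 1 H
  1 × C: no H
  1 × N: no H
  1 × O: no H
  Total hydrogens = 11.
Molecular formula: C6H11NO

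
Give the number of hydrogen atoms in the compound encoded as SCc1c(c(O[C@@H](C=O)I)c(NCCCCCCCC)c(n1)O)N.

Hydrogens are implicit in SMILES; fill each atom to its normal valence:
  8 × C: 2 H each → 16
  5 × C (aromatic): no H
  2 × C: 1 H each → 2
  2 × O: no H
  1 × C: 3 H
  1 × I: no H
  1 × N: 2 H
  1 × N: 1 H
  1 × N (aromatic): no H
  1 × O: 1 H
  1 × S: 1 H
  Total hydrogens = 26.

26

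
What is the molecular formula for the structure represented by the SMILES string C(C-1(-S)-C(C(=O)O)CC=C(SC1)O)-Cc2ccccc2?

C15H18O3S2

Heavy atoms from the SMILES: 15 C, 3 O, 2 S.
Implicit hydrogens by atom environment:
  5 × C (aromatic): 1 H each → 5
  4 × C: 2 H each → 8
  3 × C: no H
  2 × C: 1 H each → 2
  2 × O: 1 H each → 2
  1 × C (aromatic): no H
  1 × O: no H
  1 × S: 1 H
  1 × S: no H
  Total hydrogens = 18.
Molecular formula: C15H18O3S2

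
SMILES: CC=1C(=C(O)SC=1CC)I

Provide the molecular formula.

Heavy atoms from the SMILES: 7 C, 1 I, 1 O, 1 S.
Implicit hydrogens by atom environment:
  4 × C (aromatic): no H
  2 × C: 3 H each → 6
  1 × C: 2 H
  1 × I: no H
  1 × O: 1 H
  1 × S (aromatic): no H
  Total hydrogens = 9.
Molecular formula: C7H9IOS

C7H9IOS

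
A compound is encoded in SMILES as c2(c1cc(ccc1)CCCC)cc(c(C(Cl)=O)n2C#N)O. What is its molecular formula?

Heavy atoms from the SMILES: 16 C, 1 Cl, 2 N, 2 O.
Implicit hydrogens by atom environment:
  5 × C (aromatic): 1 H each → 5
  5 × C (aromatic): no H
  3 × C: 2 H each → 6
  2 × C: no H
  1 × C: 3 H
  1 × Cl: no H
  1 × N (aromatic): no H
  1 × N: no H
  1 × O: 1 H
  1 × O: no H
  Total hydrogens = 15.
Molecular formula: C16H15ClN2O2

C16H15ClN2O2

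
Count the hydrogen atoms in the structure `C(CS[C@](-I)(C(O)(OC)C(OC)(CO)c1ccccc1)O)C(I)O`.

22

Hydrogens are implicit in SMILES; fill each atom to its normal valence:
  5 × C (aromatic): 1 H each → 5
  4 × O: 1 H each → 4
  3 × C: 2 H each → 6
  3 × C: no H
  2 × C: 3 H each → 6
  2 × I: no H
  2 × O: no H
  1 × C: 1 H
  1 × C (aromatic): no H
  1 × S: no H
  Total hydrogens = 22.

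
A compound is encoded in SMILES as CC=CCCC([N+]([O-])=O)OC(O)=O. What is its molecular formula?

Heavy atoms from the SMILES: 7 C, 1 N, 5 O.
Implicit hydrogens by atom environment:
  3 × C: 1 H each → 3
  3 × O: no H
  2 × C: 2 H each → 4
  1 × C: 3 H
  1 × C: no H
  1 × N (charge +1): no H
  1 × O: 1 H
  1 × O (charge -1): no H
  Total hydrogens = 11.
Molecular formula: C7H11NO5

C7H11NO5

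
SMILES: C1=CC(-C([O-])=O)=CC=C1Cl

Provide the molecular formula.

Heavy atoms from the SMILES: 7 C, 1 Cl, 2 O.
Implicit hydrogens by atom environment:
  4 × C (aromatic): 1 H each → 4
  2 × C (aromatic): no H
  1 × C: no H
  1 × Cl: no H
  1 × O: no H
  1 × O (charge -1): no H
  Total hydrogens = 4.
Net charge -1.
Molecular formula: C7H4ClO2-

C7H4ClO2-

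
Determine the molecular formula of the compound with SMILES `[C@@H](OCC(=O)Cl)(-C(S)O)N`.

Heavy atoms from the SMILES: 4 C, 1 Cl, 1 N, 3 O, 1 S.
Implicit hydrogens by atom environment:
  2 × C: 1 H each → 2
  2 × O: no H
  1 × C: 2 H
  1 × C: no H
  1 × Cl: no H
  1 × N: 2 H
  1 × O: 1 H
  1 × S: 1 H
  Total hydrogens = 8.
Molecular formula: C4H8ClNO3S

C4H8ClNO3S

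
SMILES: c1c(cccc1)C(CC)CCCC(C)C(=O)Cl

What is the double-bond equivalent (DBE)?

Molecular formula from the SMILES: C15H21ClO.
DoU = (2C + 2 + N − H − X)/2 = (2·15 + 2 + 0 − 21 − 1)/2 = 10/2 = 5.
(Structurally: 1 ring(s) + 4 π bond(s) = 5.)

5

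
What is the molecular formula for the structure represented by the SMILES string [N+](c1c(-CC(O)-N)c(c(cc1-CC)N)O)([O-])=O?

C10H15N3O4

Heavy atoms from the SMILES: 10 C, 3 N, 4 O.
Implicit hydrogens by atom environment:
  5 × C (aromatic): no H
  2 × C: 2 H each → 4
  2 × N: 2 H each → 4
  2 × O: 1 H each → 2
  1 × C: 3 H
  1 × C (aromatic): 1 H
  1 × C: 1 H
  1 × N (charge +1): no H
  1 × O: no H
  1 × O (charge -1): no H
  Total hydrogens = 15.
Molecular formula: C10H15N3O4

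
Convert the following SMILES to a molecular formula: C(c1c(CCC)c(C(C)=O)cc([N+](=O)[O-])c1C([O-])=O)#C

C14H12NO5-

Heavy atoms from the SMILES: 14 C, 1 N, 5 O.
Implicit hydrogens by atom environment:
  5 × C (aromatic): no H
  3 × C: no H
  3 × O: no H
  2 × C: 3 H each → 6
  2 × C: 2 H each → 4
  2 × O (charge -1): no H
  1 × C (aromatic): 1 H
  1 × C: 1 H
  1 × N (charge +1): no H
  Total hydrogens = 12.
Net charge -1.
Molecular formula: C14H12NO5-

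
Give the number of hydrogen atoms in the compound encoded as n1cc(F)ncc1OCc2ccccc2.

9

Hydrogens are implicit in SMILES; fill each atom to its normal valence:
  7 × C (aromatic): 1 H each → 7
  3 × C (aromatic): no H
  2 × N (aromatic): no H
  1 × C: 2 H
  1 × F: no H
  1 × O: no H
  Total hydrogens = 9.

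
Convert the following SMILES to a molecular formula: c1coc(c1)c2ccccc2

C10H8O

Heavy atoms from the SMILES: 10 C, 1 O.
Implicit hydrogens by atom environment:
  8 × C (aromatic): 1 H each → 8
  2 × C (aromatic): no H
  1 × O (aromatic): no H
  Total hydrogens = 8.
Molecular formula: C10H8O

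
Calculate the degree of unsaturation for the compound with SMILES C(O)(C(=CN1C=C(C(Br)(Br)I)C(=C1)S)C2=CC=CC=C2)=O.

Molecular formula from the SMILES: C14H10Br2INO2S.
DoU = (2C + 2 + N − H − X)/2 = (2·14 + 2 + 1 − 10 − 3)/2 = 18/2 = 9.
(Structurally: 2 ring(s) + 7 π bond(s) = 9.)

9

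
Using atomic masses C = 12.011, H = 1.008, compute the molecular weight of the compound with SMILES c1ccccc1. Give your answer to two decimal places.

Molecular formula: C6H6.
M = 6×12.011 + 6×1.008 = 78.11 g/mol.

78.11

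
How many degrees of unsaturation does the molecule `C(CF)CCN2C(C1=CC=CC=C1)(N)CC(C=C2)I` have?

6

Molecular formula from the SMILES: C15H20FIN2.
DoU = (2C + 2 + N − H − X)/2 = (2·15 + 2 + 2 − 20 − 2)/2 = 12/2 = 6.
(Structurally: 2 ring(s) + 4 π bond(s) = 6.)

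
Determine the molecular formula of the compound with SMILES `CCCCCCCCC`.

Heavy atoms from the SMILES: 9 C.
Implicit hydrogens by atom environment:
  7 × C: 2 H each → 14
  2 × C: 3 H each → 6
  Total hydrogens = 20.
Molecular formula: C9H20

C9H20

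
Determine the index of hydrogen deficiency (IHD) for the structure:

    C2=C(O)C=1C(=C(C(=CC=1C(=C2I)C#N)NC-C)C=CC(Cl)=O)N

11

Molecular formula from the SMILES: C16H13ClIN3O2.
DoU = (2C + 2 + N − H − X)/2 = (2·16 + 2 + 3 − 13 − 2)/2 = 22/2 = 11.
(Structurally: 2 ring(s) + 9 π bond(s) = 11.)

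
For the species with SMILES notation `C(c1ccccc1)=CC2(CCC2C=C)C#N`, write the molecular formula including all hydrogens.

C15H15N

Heavy atoms from the SMILES: 15 C, 1 N.
Implicit hydrogens by atom environment:
  5 × C (aromatic): 1 H each → 5
  4 × C: 1 H each → 4
  3 × C: 2 H each → 6
  2 × C: no H
  1 × C (aromatic): no H
  1 × N: no H
  Total hydrogens = 15.
Molecular formula: C15H15N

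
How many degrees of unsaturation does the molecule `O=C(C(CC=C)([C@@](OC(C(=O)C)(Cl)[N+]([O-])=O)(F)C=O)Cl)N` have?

5

Molecular formula from the SMILES: C10H11Cl2FN2O6.
DoU = (2C + 2 + N − H − X)/2 = (2·10 + 2 + 2 − 11 − 3)/2 = 10/2 = 5.
(Structurally: 0 ring(s) + 5 π bond(s) = 5.)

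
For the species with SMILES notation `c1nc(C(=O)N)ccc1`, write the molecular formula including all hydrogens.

C6H6N2O

Heavy atoms from the SMILES: 6 C, 2 N, 1 O.
Implicit hydrogens by atom environment:
  4 × C (aromatic): 1 H each → 4
  1 × C (aromatic): no H
  1 × C: no H
  1 × N: 2 H
  1 × N (aromatic): no H
  1 × O: no H
  Total hydrogens = 6.
Molecular formula: C6H6N2O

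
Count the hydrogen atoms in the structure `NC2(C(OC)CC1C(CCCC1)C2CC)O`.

25

Hydrogens are implicit in SMILES; fill each atom to its normal valence:
  6 × C: 2 H each → 12
  4 × C: 1 H each → 4
  2 × C: 3 H each → 6
  1 × C: no H
  1 × N: 2 H
  1 × O: 1 H
  1 × O: no H
  Total hydrogens = 25.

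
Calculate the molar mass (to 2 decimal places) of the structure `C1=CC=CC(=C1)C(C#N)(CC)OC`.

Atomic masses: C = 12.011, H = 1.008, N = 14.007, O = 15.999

175.23

Molecular formula: C11H13NO.
M = 11×12.011 + 13×1.008 + 1×14.007 + 1×15.999 = 175.23 g/mol.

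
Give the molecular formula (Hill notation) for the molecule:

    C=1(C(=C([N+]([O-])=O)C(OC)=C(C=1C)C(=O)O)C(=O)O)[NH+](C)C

C12H15N2O7+

Heavy atoms from the SMILES: 12 C, 2 N, 7 O.
Implicit hydrogens by atom environment:
  6 × C (aromatic): no H
  4 × C: 3 H each → 12
  4 × O: no H
  2 × C: no H
  2 × O: 1 H each → 2
  1 × N (charge +1): 1 H
  1 × N (charge +1): no H
  1 × O (charge -1): no H
  Total hydrogens = 15.
Net charge +1.
Molecular formula: C12H15N2O7+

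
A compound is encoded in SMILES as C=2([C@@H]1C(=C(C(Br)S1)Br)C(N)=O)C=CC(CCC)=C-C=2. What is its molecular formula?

C14H15Br2NOS

Heavy atoms from the SMILES: 2 Br, 14 C, 1 N, 1 O, 1 S.
Implicit hydrogens by atom environment:
  4 × C (aromatic): 1 H each → 4
  3 × C: no H
  2 × Br: no H
  2 × C: 2 H each → 4
  2 × C: 1 H each → 2
  2 × C (aromatic): no H
  1 × C: 3 H
  1 × N: 2 H
  1 × O: no H
  1 × S: no H
  Total hydrogens = 15.
Molecular formula: C14H15Br2NOS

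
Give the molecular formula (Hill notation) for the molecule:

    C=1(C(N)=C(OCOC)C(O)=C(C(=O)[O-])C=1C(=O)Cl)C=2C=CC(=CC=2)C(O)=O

Heavy atoms from the SMILES: 17 C, 1 Cl, 1 N, 8 O.
Implicit hydrogens by atom environment:
  8 × C (aromatic): no H
  5 × O: no H
  4 × C (aromatic): 1 H each → 4
  3 × C: no H
  2 × O: 1 H each → 2
  1 × C: 3 H
  1 × C: 2 H
  1 × Cl: no H
  1 × N: 2 H
  1 × O (charge -1): no H
  Total hydrogens = 13.
Net charge -1.
Molecular formula: C17H13ClNO8-

C17H13ClNO8-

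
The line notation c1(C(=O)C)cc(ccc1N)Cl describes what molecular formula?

Heavy atoms from the SMILES: 8 C, 1 Cl, 1 N, 1 O.
Implicit hydrogens by atom environment:
  3 × C (aromatic): 1 H each → 3
  3 × C (aromatic): no H
  1 × C: 3 H
  1 × C: no H
  1 × Cl: no H
  1 × N: 2 H
  1 × O: no H
  Total hydrogens = 8.
Molecular formula: C8H8ClNO

C8H8ClNO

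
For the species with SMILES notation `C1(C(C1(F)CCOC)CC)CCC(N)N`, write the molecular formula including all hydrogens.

C11H23FN2O

Heavy atoms from the SMILES: 11 C, 1 F, 2 N, 1 O.
Implicit hydrogens by atom environment:
  5 × C: 2 H each → 10
  3 × C: 1 H each → 3
  2 × C: 3 H each → 6
  2 × N: 2 H each → 4
  1 × C: no H
  1 × F: no H
  1 × O: no H
  Total hydrogens = 23.
Molecular formula: C11H23FN2O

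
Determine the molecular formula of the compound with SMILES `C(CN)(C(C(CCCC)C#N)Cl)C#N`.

C10H16ClN3

Heavy atoms from the SMILES: 10 C, 1 Cl, 3 N.
Implicit hydrogens by atom environment:
  4 × C: 2 H each → 8
  3 × C: 1 H each → 3
  2 × C: no H
  2 × N: no H
  1 × C: 3 H
  1 × Cl: no H
  1 × N: 2 H
  Total hydrogens = 16.
Molecular formula: C10H16ClN3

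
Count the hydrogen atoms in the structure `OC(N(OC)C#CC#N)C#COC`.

Hydrogens are implicit in SMILES; fill each atom to its normal valence:
  5 × C: no H
  2 × C: 3 H each → 6
  2 × N: no H
  2 × O: no H
  1 × C: 1 H
  1 × O: 1 H
  Total hydrogens = 8.

8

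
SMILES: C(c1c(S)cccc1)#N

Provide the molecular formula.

C7H5NS

Heavy atoms from the SMILES: 7 C, 1 N, 1 S.
Implicit hydrogens by atom environment:
  4 × C (aromatic): 1 H each → 4
  2 × C (aromatic): no H
  1 × C: no H
  1 × N: no H
  1 × S: 1 H
  Total hydrogens = 5.
Molecular formula: C7H5NS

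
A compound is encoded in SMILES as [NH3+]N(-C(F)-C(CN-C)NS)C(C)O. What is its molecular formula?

Heavy atoms from the SMILES: 6 C, 1 F, 4 N, 1 O, 1 S.
Implicit hydrogens by atom environment:
  3 × C: 1 H each → 3
  2 × C: 3 H each → 6
  2 × N: 1 H each → 2
  1 × C: 2 H
  1 × F: no H
  1 × N (charge +1): 3 H
  1 × N: no H
  1 × O: 1 H
  1 × S: 1 H
  Total hydrogens = 18.
Net charge +1.
Molecular formula: C6H18FN4OS+

C6H18FN4OS+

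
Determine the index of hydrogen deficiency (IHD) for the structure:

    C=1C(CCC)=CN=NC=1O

Molecular formula from the SMILES: C7H10N2O.
DoU = (2C + 2 + N − H − X)/2 = (2·7 + 2 + 2 − 10 − 0)/2 = 8/2 = 4.
(Structurally: 1 ring(s) + 3 π bond(s) = 4.)

4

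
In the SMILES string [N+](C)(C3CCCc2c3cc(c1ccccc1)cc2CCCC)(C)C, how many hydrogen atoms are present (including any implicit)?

Hydrogens are implicit in SMILES; fill each atom to its normal valence:
  7 × C (aromatic): 1 H each → 7
  6 × C: 2 H each → 12
  5 × C (aromatic): no H
  4 × C: 3 H each → 12
  1 × C: 1 H
  1 × N (charge +1): no H
  Total hydrogens = 32.

32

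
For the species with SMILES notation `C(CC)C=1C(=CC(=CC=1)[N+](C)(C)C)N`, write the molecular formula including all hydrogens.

C12H21N2+

Heavy atoms from the SMILES: 12 C, 2 N.
Implicit hydrogens by atom environment:
  4 × C: 3 H each → 12
  3 × C (aromatic): 1 H each → 3
  3 × C (aromatic): no H
  2 × C: 2 H each → 4
  1 × N: 2 H
  1 × N (charge +1): no H
  Total hydrogens = 21.
Net charge +1.
Molecular formula: C12H21N2+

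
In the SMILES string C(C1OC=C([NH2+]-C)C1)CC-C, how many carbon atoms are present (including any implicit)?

The symbol for carbon appears 9 times in the SMILES.

9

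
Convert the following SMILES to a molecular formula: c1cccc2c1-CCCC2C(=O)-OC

Heavy atoms from the SMILES: 12 C, 2 O.
Implicit hydrogens by atom environment:
  4 × C (aromatic): 1 H each → 4
  3 × C: 2 H each → 6
  2 × C (aromatic): no H
  2 × O: no H
  1 × C: 3 H
  1 × C: 1 H
  1 × C: no H
  Total hydrogens = 14.
Molecular formula: C12H14O2

C12H14O2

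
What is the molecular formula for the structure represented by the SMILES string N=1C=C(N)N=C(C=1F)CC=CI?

Heavy atoms from the SMILES: 7 C, 1 F, 1 I, 3 N.
Implicit hydrogens by atom environment:
  3 × C (aromatic): no H
  2 × C: 1 H each → 2
  2 × N (aromatic): no H
  1 × C: 2 H
  1 × C (aromatic): 1 H
  1 × F: no H
  1 × I: no H
  1 × N: 2 H
  Total hydrogens = 7.
Molecular formula: C7H7FIN3

C7H7FIN3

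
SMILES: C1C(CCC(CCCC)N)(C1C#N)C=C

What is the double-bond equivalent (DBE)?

Molecular formula from the SMILES: C13H22N2.
DoU = (2C + 2 + N − H − X)/2 = (2·13 + 2 + 2 − 22 − 0)/2 = 8/2 = 4.
(Structurally: 1 ring(s) + 3 π bond(s) = 4.)

4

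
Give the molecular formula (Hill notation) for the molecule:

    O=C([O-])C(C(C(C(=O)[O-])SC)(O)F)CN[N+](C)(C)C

C10H18FN2O5S-

Heavy atoms from the SMILES: 10 C, 1 F, 2 N, 5 O, 1 S.
Implicit hydrogens by atom environment:
  4 × C: 3 H each → 12
  3 × C: no H
  2 × C: 1 H each → 2
  2 × O: no H
  2 × O (charge -1): no H
  1 × C: 2 H
  1 × F: no H
  1 × N: 1 H
  1 × N (charge +1): no H
  1 × O: 1 H
  1 × S: no H
  Total hydrogens = 18.
Net charge -1.
Molecular formula: C10H18FN2O5S-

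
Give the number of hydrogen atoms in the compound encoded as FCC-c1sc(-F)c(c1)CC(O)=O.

Hydrogens are implicit in SMILES; fill each atom to its normal valence:
  3 × C: 2 H each → 6
  3 × C (aromatic): no H
  2 × F: no H
  1 × C (aromatic): 1 H
  1 × C: no H
  1 × O: 1 H
  1 × O: no H
  1 × S (aromatic): no H
  Total hydrogens = 8.

8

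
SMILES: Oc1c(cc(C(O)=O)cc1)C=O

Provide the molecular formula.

C8H6O4

Heavy atoms from the SMILES: 8 C, 4 O.
Implicit hydrogens by atom environment:
  3 × C (aromatic): 1 H each → 3
  3 × C (aromatic): no H
  2 × O: 1 H each → 2
  2 × O: no H
  1 × C: 1 H
  1 × C: no H
  Total hydrogens = 6.
Molecular formula: C8H6O4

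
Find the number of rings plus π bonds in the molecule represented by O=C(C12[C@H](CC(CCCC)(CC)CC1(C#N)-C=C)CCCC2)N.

6

Molecular formula from the SMILES: C20H32N2O.
DoU = (2C + 2 + N − H − X)/2 = (2·20 + 2 + 2 − 32 − 0)/2 = 12/2 = 6.
(Structurally: 2 ring(s) + 4 π bond(s) = 6.)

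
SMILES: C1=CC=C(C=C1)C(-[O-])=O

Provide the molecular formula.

Heavy atoms from the SMILES: 7 C, 2 O.
Implicit hydrogens by atom environment:
  5 × C (aromatic): 1 H each → 5
  1 × C (aromatic): no H
  1 × C: no H
  1 × O: no H
  1 × O (charge -1): no H
  Total hydrogens = 5.
Net charge -1.
Molecular formula: C7H5O2-

C7H5O2-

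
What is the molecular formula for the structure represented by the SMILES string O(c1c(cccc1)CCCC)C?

C11H16O

Heavy atoms from the SMILES: 11 C, 1 O.
Implicit hydrogens by atom environment:
  4 × C (aromatic): 1 H each → 4
  3 × C: 2 H each → 6
  2 × C: 3 H each → 6
  2 × C (aromatic): no H
  1 × O: no H
  Total hydrogens = 16.
Molecular formula: C11H16O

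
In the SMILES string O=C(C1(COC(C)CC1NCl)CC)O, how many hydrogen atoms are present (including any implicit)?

Hydrogens are implicit in SMILES; fill each atom to its normal valence:
  3 × C: 2 H each → 6
  2 × C: 3 H each → 6
  2 × C: 1 H each → 2
  2 × C: no H
  2 × O: no H
  1 × Cl: no H
  1 × N: 1 H
  1 × O: 1 H
  Total hydrogens = 16.

16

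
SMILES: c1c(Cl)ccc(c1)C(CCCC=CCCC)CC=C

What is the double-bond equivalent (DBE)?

6

Molecular formula from the SMILES: C18H25Cl.
DoU = (2C + 2 + N − H − X)/2 = (2·18 + 2 + 0 − 25 − 1)/2 = 12/2 = 6.
(Structurally: 1 ring(s) + 5 π bond(s) = 6.)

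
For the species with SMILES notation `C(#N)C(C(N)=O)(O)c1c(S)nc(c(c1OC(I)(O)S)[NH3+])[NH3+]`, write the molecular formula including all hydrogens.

Heavy atoms from the SMILES: 9 C, 1 I, 5 N, 4 O, 2 S.
Implicit hydrogens by atom environment:
  5 × C (aromatic): no H
  4 × C: no H
  2 × N (charge +1): 3 H each → 6
  2 × O: 1 H each → 2
  2 × O: no H
  2 × S: 1 H each → 2
  1 × I: no H
  1 × N: 2 H
  1 × N (aromatic): no H
  1 × N: no H
  Total hydrogens = 12.
Net charge +2.
Molecular formula: [C9H12IN5O4S2]2+

[C9H12IN5O4S2]2+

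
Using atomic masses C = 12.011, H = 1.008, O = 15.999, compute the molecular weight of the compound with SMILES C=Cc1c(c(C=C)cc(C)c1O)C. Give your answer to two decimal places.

174.24

Molecular formula: C12H14O.
M = 12×12.011 + 14×1.008 + 1×15.999 = 174.24 g/mol.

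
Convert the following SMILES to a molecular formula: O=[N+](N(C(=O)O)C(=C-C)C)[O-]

Heavy atoms from the SMILES: 5 C, 2 N, 4 O.
Implicit hydrogens by atom environment:
  2 × C: 3 H each → 6
  2 × C: no H
  2 × O: no H
  1 × C: 1 H
  1 × N: no H
  1 × N (charge +1): no H
  1 × O: 1 H
  1 × O (charge -1): no H
  Total hydrogens = 8.
Molecular formula: C5H8N2O4

C5H8N2O4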